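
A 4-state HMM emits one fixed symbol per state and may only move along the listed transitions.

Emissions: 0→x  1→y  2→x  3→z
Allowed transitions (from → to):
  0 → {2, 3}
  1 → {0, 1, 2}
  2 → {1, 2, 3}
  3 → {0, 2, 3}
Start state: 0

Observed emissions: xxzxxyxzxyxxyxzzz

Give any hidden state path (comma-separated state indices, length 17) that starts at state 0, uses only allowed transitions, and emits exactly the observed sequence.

0,2,3,0,2,1,0,3,2,1,2,2,1,2,3,3,3

  0: obs=x cand={0,2} pick 0 [start]
  1: obs=x cand={0,2} pick 2 [0->2 ok]
  2: obs=z cand={3} pick 3 [2->3 ok]
  3: obs=x cand={0,2} pick 0 [3->0 ok]
  4: obs=x cand={0,2} pick 2 [0->2 ok]
  5: obs=y cand={1} pick 1 [2->1 ok]
  6: obs=x cand={0,2} pick 0 [1->0 ok]
  7: obs=z cand={3} pick 3 [0->3 ok]
  8: obs=x cand={0,2} pick 2 [3->2 ok]
  9: obs=y cand={1} pick 1 [2->1 ok]
  10: obs=x cand={0,2} pick 2 [1->2 ok]
  11: obs=x cand={0,2} pick 2 [2->2 ok]
  12: obs=y cand={1} pick 1 [2->1 ok]
  13: obs=x cand={0,2} pick 2 [1->2 ok]
  14: obs=z cand={3} pick 3 [2->3 ok]
  15: obs=z cand={3} pick 3 [3->3 ok]
  16: obs=z cand={3} pick 3 [3->3 ok]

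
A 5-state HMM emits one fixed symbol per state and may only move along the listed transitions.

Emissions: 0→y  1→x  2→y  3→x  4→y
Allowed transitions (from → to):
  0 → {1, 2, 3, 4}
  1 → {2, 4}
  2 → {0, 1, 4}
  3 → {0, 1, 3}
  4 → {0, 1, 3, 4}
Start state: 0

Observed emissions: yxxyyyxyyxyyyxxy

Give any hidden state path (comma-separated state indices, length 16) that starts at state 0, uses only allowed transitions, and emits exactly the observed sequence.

0,3,1,2,0,2,1,4,0,3,0,2,0,3,1,4

  0: obs=y cand={0,2,4} pick 0 [start]
  1: obs=x cand={1,3} pick 3 [0->3 ok]
  2: obs=x cand={1,3} pick 1 [3->1 ok]
  3: obs=y cand={0,2,4} pick 2 [1->2 ok]
  4: obs=y cand={0,2,4} pick 0 [2->0 ok]
  5: obs=y cand={0,2,4} pick 2 [0->2 ok]
  6: obs=x cand={1,3} pick 1 [2->1 ok]
  7: obs=y cand={0,2,4} pick 4 [1->4 ok]
  8: obs=y cand={0,2,4} pick 0 [4->0 ok]
  9: obs=x cand={1,3} pick 3 [0->3 ok]
  10: obs=y cand={0,2,4} pick 0 [3->0 ok]
  11: obs=y cand={0,2,4} pick 2 [0->2 ok]
  12: obs=y cand={0,2,4} pick 0 [2->0 ok]
  13: obs=x cand={1,3} pick 3 [0->3 ok]
  14: obs=x cand={1,3} pick 1 [3->1 ok]
  15: obs=y cand={0,2,4} pick 4 [1->4 ok]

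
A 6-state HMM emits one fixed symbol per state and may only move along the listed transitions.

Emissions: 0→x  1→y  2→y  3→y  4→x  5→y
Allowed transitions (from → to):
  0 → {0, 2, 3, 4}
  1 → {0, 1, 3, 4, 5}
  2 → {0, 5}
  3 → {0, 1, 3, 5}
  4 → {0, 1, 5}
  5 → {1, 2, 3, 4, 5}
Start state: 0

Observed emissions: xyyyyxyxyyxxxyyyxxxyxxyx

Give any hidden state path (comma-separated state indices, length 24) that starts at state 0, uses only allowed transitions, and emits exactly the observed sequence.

0,3,5,3,3,0,3,0,2,5,4,0,4,5,1,5,4,0,0,2,0,0,2,0

  [0] x  {0,4}  => 0  start
  [1] y  {1,2,3,5}  => 3  0->3 ok
  [2] y  {1,2,3,5}  => 5  3->5 ok
  [3] y  {1,2,3,5}  => 3  5->3 ok
  [4] y  {1,2,3,5}  => 3  3->3 ok
  [5] x  {0,4}  => 0  3->0 ok
  [6] y  {1,2,3,5}  => 3  0->3 ok
  [7] x  {0,4}  => 0  3->0 ok
  [8] y  {1,2,3,5}  => 2  0->2 ok
  [9] y  {1,2,3,5}  => 5  2->5 ok
  [10] x  {0,4}  => 4  5->4 ok
  [11] x  {0,4}  => 0  4->0 ok
  [12] x  {0,4}  => 4  0->4 ok
  [13] y  {1,2,3,5}  => 5  4->5 ok
  [14] y  {1,2,3,5}  => 1  5->1 ok
  [15] y  {1,2,3,5}  => 5  1->5 ok
  [16] x  {0,4}  => 4  5->4 ok
  [17] x  {0,4}  => 0  4->0 ok
  [18] x  {0,4}  => 0  0->0 ok
  [19] y  {1,2,3,5}  => 2  0->2 ok
  [20] x  {0,4}  => 0  2->0 ok
  [21] x  {0,4}  => 0  0->0 ok
  [22] y  {1,2,3,5}  => 2  0->2 ok
  [23] x  {0,4}  => 0  2->0 ok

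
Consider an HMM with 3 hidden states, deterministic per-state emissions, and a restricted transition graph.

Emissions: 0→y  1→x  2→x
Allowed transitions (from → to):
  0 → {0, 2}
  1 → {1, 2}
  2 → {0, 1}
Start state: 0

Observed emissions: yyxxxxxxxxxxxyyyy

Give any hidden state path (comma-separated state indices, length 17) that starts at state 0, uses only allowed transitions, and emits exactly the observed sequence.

  pos 0: y in {0}, choose 0; start
  pos 1: y in {0}, choose 0; 0->0 ok
  pos 2: x in {1,2}, choose 2; 0->2 ok
  pos 3: x in {1,2}, choose 1; 2->1 ok
  pos 4: x in {1,2}, choose 1; 1->1 ok
  pos 5: x in {1,2}, choose 1; 1->1 ok
  pos 6: x in {1,2}, choose 1; 1->1 ok
  pos 7: x in {1,2}, choose 2; 1->2 ok
  pos 8: x in {1,2}, choose 1; 2->1 ok
  pos 9: x in {1,2}, choose 2; 1->2 ok
  pos 10: x in {1,2}, choose 1; 2->1 ok
  pos 11: x in {1,2}, choose 1; 1->1 ok
  pos 12: x in {1,2}, choose 2; 1->2 ok
  pos 13: y in {0}, choose 0; 2->0 ok
  pos 14: y in {0}, choose 0; 0->0 ok
  pos 15: y in {0}, choose 0; 0->0 ok
  pos 16: y in {0}, choose 0; 0->0 ok

0,0,2,1,1,1,1,2,1,2,1,1,2,0,0,0,0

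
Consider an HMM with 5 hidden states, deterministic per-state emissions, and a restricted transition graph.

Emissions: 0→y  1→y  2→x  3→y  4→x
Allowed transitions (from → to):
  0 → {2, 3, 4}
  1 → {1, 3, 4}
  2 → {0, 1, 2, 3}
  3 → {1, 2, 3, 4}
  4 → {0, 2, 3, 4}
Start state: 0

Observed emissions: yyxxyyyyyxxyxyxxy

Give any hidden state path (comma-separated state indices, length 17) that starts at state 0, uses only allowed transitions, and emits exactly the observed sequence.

0,3,4,2,3,1,1,1,3,4,2,1,4,3,2,2,3

  [0] y  {0,1,3}  => 0  start
  [1] y  {0,1,3}  => 3  0->3 ok
  [2] x  {2,4}  => 4  3->4 ok
  [3] x  {2,4}  => 2  4->2 ok
  [4] y  {0,1,3}  => 3  2->3 ok
  [5] y  {0,1,3}  => 1  3->1 ok
  [6] y  {0,1,3}  => 1  1->1 ok
  [7] y  {0,1,3}  => 1  1->1 ok
  [8] y  {0,1,3}  => 3  1->3 ok
  [9] x  {2,4}  => 4  3->4 ok
  [10] x  {2,4}  => 2  4->2 ok
  [11] y  {0,1,3}  => 1  2->1 ok
  [12] x  {2,4}  => 4  1->4 ok
  [13] y  {0,1,3}  => 3  4->3 ok
  [14] x  {2,4}  => 2  3->2 ok
  [15] x  {2,4}  => 2  2->2 ok
  [16] y  {0,1,3}  => 3  2->3 ok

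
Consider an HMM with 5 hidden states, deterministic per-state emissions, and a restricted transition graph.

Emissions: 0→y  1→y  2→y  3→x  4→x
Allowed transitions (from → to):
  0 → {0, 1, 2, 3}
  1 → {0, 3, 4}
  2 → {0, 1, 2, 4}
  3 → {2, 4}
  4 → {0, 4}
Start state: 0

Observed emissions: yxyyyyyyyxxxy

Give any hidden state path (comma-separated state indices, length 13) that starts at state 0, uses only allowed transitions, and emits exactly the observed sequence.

0,3,2,2,0,2,0,0,2,4,4,4,0

  t0 'y' -> {0,1,2}, take 0 (start)
  t1 'x' -> {3,4}, take 3 (0->3 ok)
  t2 'y' -> {0,1,2}, take 2 (3->2 ok)
  t3 'y' -> {0,1,2}, take 2 (2->2 ok)
  t4 'y' -> {0,1,2}, take 0 (2->0 ok)
  t5 'y' -> {0,1,2}, take 2 (0->2 ok)
  t6 'y' -> {0,1,2}, take 0 (2->0 ok)
  t7 'y' -> {0,1,2}, take 0 (0->0 ok)
  t8 'y' -> {0,1,2}, take 2 (0->2 ok)
  t9 'x' -> {3,4}, take 4 (2->4 ok)
  t10 'x' -> {3,4}, take 4 (4->4 ok)
  t11 'x' -> {3,4}, take 4 (4->4 ok)
  t12 'y' -> {0,1,2}, take 0 (4->0 ok)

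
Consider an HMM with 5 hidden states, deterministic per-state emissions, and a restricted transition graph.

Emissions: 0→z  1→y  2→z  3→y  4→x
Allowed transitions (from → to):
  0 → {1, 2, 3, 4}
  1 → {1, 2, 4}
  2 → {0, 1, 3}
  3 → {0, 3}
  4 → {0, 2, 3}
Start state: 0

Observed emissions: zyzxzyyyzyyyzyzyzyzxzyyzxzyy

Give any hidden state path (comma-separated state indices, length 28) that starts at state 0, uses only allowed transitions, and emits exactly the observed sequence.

  [0] z  {0,2}  => 0  start
  [1] y  {1,3}  => 3  0->3 ok
  [2] z  {0,2}  => 0  3->0 ok
  [3] x  {4}  => 4  0->4 ok
  [4] z  {0,2}  => 0  4->0 ok
  [5] y  {1,3}  => 3  0->3 ok
  [6] y  {1,3}  => 3  3->3 ok
  [7] y  {1,3}  => 3  3->3 ok
  [8] z  {0,2}  => 0  3->0 ok
  [9] y  {1,3}  => 3  0->3 ok
  [10] y  {1,3}  => 3  3->3 ok
  [11] y  {1,3}  => 3  3->3 ok
  [12] z  {0,2}  => 0  3->0 ok
  [13] y  {1,3}  => 3  0->3 ok
  [14] z  {0,2}  => 0  3->0 ok
  [15] y  {1,3}  => 1  0->1 ok
  [16] z  {0,2}  => 2  1->2 ok
  [17] y  {1,3}  => 3  2->3 ok
  [18] z  {0,2}  => 0  3->0 ok
  [19] x  {4}  => 4  0->4 ok
  [20] z  {0,2}  => 0  4->0 ok
  [21] y  {1,3}  => 3  0->3 ok
  [22] y  {1,3}  => 3  3->3 ok
  [23] z  {0,2}  => 0  3->0 ok
  [24] x  {4}  => 4  0->4 ok
  [25] z  {0,2}  => 2  4->2 ok
  [26] y  {1,3}  => 3  2->3 ok
  [27] y  {1,3}  => 3  3->3 ok

0,3,0,4,0,3,3,3,0,3,3,3,0,3,0,1,2,3,0,4,0,3,3,0,4,2,3,3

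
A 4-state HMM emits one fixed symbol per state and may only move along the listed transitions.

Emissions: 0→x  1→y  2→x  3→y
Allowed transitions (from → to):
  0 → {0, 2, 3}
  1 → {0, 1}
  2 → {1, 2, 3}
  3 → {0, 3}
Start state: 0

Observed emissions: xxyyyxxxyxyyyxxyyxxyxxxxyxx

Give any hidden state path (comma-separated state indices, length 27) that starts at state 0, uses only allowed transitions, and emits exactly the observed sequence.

0,2,1,1,1,0,0,2,1,0,3,3,3,0,2,1,1,0,2,1,0,2,2,2,3,0,0

  [0] x  {0,2}  => 0  start
  [1] x  {0,2}  => 2  0->2 ok
  [2] y  {1,3}  => 1  2->1 ok
  [3] y  {1,3}  => 1  1->1 ok
  [4] y  {1,3}  => 1  1->1 ok
  [5] x  {0,2}  => 0  1->0 ok
  [6] x  {0,2}  => 0  0->0 ok
  [7] x  {0,2}  => 2  0->2 ok
  [8] y  {1,3}  => 1  2->1 ok
  [9] x  {0,2}  => 0  1->0 ok
  [10] y  {1,3}  => 3  0->3 ok
  [11] y  {1,3}  => 3  3->3 ok
  [12] y  {1,3}  => 3  3->3 ok
  [13] x  {0,2}  => 0  3->0 ok
  [14] x  {0,2}  => 2  0->2 ok
  [15] y  {1,3}  => 1  2->1 ok
  [16] y  {1,3}  => 1  1->1 ok
  [17] x  {0,2}  => 0  1->0 ok
  [18] x  {0,2}  => 2  0->2 ok
  [19] y  {1,3}  => 1  2->1 ok
  [20] x  {0,2}  => 0  1->0 ok
  [21] x  {0,2}  => 2  0->2 ok
  [22] x  {0,2}  => 2  2->2 ok
  [23] x  {0,2}  => 2  2->2 ok
  [24] y  {1,3}  => 3  2->3 ok
  [25] x  {0,2}  => 0  3->0 ok
  [26] x  {0,2}  => 0  0->0 ok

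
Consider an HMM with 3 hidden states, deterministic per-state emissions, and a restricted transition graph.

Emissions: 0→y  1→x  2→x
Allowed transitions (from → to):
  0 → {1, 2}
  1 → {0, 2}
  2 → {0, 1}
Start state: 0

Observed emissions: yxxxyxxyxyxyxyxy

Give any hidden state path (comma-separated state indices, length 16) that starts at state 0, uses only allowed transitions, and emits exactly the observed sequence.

  pos 0: y in {0}, choose 0; start
  pos 1: x in {1,2}, choose 1; 0->1 ok
  pos 2: x in {1,2}, choose 2; 1->2 ok
  pos 3: x in {1,2}, choose 1; 2->1 ok
  pos 4: y in {0}, choose 0; 1->0 ok
  pos 5: x in {1,2}, choose 1; 0->1 ok
  pos 6: x in {1,2}, choose 2; 1->2 ok
  pos 7: y in {0}, choose 0; 2->0 ok
  pos 8: x in {1,2}, choose 2; 0->2 ok
  pos 9: y in {0}, choose 0; 2->0 ok
  pos 10: x in {1,2}, choose 1; 0->1 ok
  pos 11: y in {0}, choose 0; 1->0 ok
  pos 12: x in {1,2}, choose 2; 0->2 ok
  pos 13: y in {0}, choose 0; 2->0 ok
  pos 14: x in {1,2}, choose 1; 0->1 ok
  pos 15: y in {0}, choose 0; 1->0 ok

0,1,2,1,0,1,2,0,2,0,1,0,2,0,1,0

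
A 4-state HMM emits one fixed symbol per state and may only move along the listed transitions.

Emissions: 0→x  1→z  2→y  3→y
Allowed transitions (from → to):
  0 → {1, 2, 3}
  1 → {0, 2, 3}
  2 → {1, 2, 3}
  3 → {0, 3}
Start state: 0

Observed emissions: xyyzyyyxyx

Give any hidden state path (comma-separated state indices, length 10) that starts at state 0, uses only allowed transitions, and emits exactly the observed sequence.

  t0 'x' -> {0}, take 0 (start)
  t1 'y' -> {2,3}, take 2 (0->2 ok)
  t2 'y' -> {2,3}, take 2 (2->2 ok)
  t3 'z' -> {1}, take 1 (2->1 ok)
  t4 'y' -> {2,3}, take 3 (1->3 ok)
  t5 'y' -> {2,3}, take 3 (3->3 ok)
  t6 'y' -> {2,3}, take 3 (3->3 ok)
  t7 'x' -> {0}, take 0 (3->0 ok)
  t8 'y' -> {2,3}, take 3 (0->3 ok)
  t9 'x' -> {0}, take 0 (3->0 ok)

0,2,2,1,3,3,3,0,3,0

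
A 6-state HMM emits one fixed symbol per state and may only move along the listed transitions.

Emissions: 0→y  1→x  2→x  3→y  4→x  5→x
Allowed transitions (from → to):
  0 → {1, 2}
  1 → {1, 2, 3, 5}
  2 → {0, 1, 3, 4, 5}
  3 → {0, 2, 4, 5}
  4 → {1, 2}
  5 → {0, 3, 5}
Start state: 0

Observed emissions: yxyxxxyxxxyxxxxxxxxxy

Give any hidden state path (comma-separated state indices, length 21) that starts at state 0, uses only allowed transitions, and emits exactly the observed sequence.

0,2,3,2,1,5,0,2,1,2,0,2,4,2,1,2,1,2,1,5,0

  [0] y  {0,3}  => 0  start
  [1] x  {1,2,4,5}  => 2  0->2 ok
  [2] y  {0,3}  => 3  2->3 ok
  [3] x  {1,2,4,5}  => 2  3->2 ok
  [4] x  {1,2,4,5}  => 1  2->1 ok
  [5] x  {1,2,4,5}  => 5  1->5 ok
  [6] y  {0,3}  => 0  5->0 ok
  [7] x  {1,2,4,5}  => 2  0->2 ok
  [8] x  {1,2,4,5}  => 1  2->1 ok
  [9] x  {1,2,4,5}  => 2  1->2 ok
  [10] y  {0,3}  => 0  2->0 ok
  [11] x  {1,2,4,5}  => 2  0->2 ok
  [12] x  {1,2,4,5}  => 4  2->4 ok
  [13] x  {1,2,4,5}  => 2  4->2 ok
  [14] x  {1,2,4,5}  => 1  2->1 ok
  [15] x  {1,2,4,5}  => 2  1->2 ok
  [16] x  {1,2,4,5}  => 1  2->1 ok
  [17] x  {1,2,4,5}  => 2  1->2 ok
  [18] x  {1,2,4,5}  => 1  2->1 ok
  [19] x  {1,2,4,5}  => 5  1->5 ok
  [20] y  {0,3}  => 0  5->0 ok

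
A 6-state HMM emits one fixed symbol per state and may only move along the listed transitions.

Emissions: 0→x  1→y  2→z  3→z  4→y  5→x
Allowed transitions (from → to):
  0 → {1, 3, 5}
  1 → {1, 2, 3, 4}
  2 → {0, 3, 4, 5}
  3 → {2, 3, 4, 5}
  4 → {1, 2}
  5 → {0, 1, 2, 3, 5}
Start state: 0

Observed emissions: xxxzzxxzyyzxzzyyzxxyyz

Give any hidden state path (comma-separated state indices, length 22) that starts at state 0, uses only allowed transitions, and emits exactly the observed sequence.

0,5,0,3,3,5,5,3,4,1,2,5,3,3,4,1,2,0,5,1,1,3

  t0 'x' -> {0,5}, take 0 (start)
  t1 'x' -> {0,5}, take 5 (0->5 ok)
  t2 'x' -> {0,5}, take 0 (5->0 ok)
  t3 'z' -> {2,3}, take 3 (0->3 ok)
  t4 'z' -> {2,3}, take 3 (3->3 ok)
  t5 'x' -> {0,5}, take 5 (3->5 ok)
  t6 'x' -> {0,5}, take 5 (5->5 ok)
  t7 'z' -> {2,3}, take 3 (5->3 ok)
  t8 'y' -> {1,4}, take 4 (3->4 ok)
  t9 'y' -> {1,4}, take 1 (4->1 ok)
  t10 'z' -> {2,3}, take 2 (1->2 ok)
  t11 'x' -> {0,5}, take 5 (2->5 ok)
  t12 'z' -> {2,3}, take 3 (5->3 ok)
  t13 'z' -> {2,3}, take 3 (3->3 ok)
  t14 'y' -> {1,4}, take 4 (3->4 ok)
  t15 'y' -> {1,4}, take 1 (4->1 ok)
  t16 'z' -> {2,3}, take 2 (1->2 ok)
  t17 'x' -> {0,5}, take 0 (2->0 ok)
  t18 'x' -> {0,5}, take 5 (0->5 ok)
  t19 'y' -> {1,4}, take 1 (5->1 ok)
  t20 'y' -> {1,4}, take 1 (1->1 ok)
  t21 'z' -> {2,3}, take 3 (1->3 ok)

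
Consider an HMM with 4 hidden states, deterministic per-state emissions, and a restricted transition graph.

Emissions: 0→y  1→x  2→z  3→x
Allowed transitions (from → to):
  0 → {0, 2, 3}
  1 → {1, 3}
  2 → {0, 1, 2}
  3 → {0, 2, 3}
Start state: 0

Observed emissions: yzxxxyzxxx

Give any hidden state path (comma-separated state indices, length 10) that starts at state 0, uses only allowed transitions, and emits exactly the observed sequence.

  t0 'y' -> {0}, take 0 (start)
  t1 'z' -> {2}, take 2 (0->2 ok)
  t2 'x' -> {1,3}, take 1 (2->1 ok)
  t3 'x' -> {1,3}, take 3 (1->3 ok)
  t4 'x' -> {1,3}, take 3 (3->3 ok)
  t5 'y' -> {0}, take 0 (3->0 ok)
  t6 'z' -> {2}, take 2 (0->2 ok)
  t7 'x' -> {1,3}, take 1 (2->1 ok)
  t8 'x' -> {1,3}, take 1 (1->1 ok)
  t9 'x' -> {1,3}, take 3 (1->3 ok)

0,2,1,3,3,0,2,1,1,3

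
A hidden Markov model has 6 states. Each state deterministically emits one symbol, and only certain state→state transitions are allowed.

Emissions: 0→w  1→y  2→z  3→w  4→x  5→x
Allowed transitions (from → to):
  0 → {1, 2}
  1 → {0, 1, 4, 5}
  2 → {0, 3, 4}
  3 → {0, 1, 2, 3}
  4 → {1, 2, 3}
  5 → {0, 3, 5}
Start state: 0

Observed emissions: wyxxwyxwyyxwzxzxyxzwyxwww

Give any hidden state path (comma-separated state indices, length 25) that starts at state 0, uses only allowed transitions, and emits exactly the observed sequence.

  pos 0: w in {0,3}, choose 0; start
  pos 1: y in {1}, choose 1; 0->1 ok
  pos 2: x in {4,5}, choose 5; 1->5 ok
  pos 3: x in {4,5}, choose 5; 5->5 ok
  pos 4: w in {0,3}, choose 0; 5->0 ok
  pos 5: y in {1}, choose 1; 0->1 ok
  pos 6: x in {4,5}, choose 5; 1->5 ok
  pos 7: w in {0,3}, choose 0; 5->0 ok
  pos 8: y in {1}, choose 1; 0->1 ok
  pos 9: y in {1}, choose 1; 1->1 ok
  pos 10: x in {4,5}, choose 5; 1->5 ok
  pos 11: w in {0,3}, choose 0; 5->0 ok
  pos 12: z in {2}, choose 2; 0->2 ok
  pos 13: x in {4,5}, choose 4; 2->4 ok
  pos 14: z in {2}, choose 2; 4->2 ok
  pos 15: x in {4,5}, choose 4; 2->4 ok
  pos 16: y in {1}, choose 1; 4->1 ok
  pos 17: x in {4,5}, choose 4; 1->4 ok
  pos 18: z in {2}, choose 2; 4->2 ok
  pos 19: w in {0,3}, choose 3; 2->3 ok
  pos 20: y in {1}, choose 1; 3->1 ok
  pos 21: x in {4,5}, choose 4; 1->4 ok
  pos 22: w in {0,3}, choose 3; 4->3 ok
  pos 23: w in {0,3}, choose 3; 3->3 ok
  pos 24: w in {0,3}, choose 3; 3->3 ok

0,1,5,5,0,1,5,0,1,1,5,0,2,4,2,4,1,4,2,3,1,4,3,3,3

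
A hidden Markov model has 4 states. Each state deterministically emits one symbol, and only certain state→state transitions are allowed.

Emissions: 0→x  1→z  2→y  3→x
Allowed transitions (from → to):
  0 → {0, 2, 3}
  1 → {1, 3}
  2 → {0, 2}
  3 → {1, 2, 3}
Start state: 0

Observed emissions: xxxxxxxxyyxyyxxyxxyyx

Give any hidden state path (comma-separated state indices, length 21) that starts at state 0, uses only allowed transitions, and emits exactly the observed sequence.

0,0,0,0,0,0,3,3,2,2,0,2,2,0,3,2,0,3,2,2,0

  pos 0: x in {0,3}, choose 0; start
  pos 1: x in {0,3}, choose 0; 0->0 ok
  pos 2: x in {0,3}, choose 0; 0->0 ok
  pos 3: x in {0,3}, choose 0; 0->0 ok
  pos 4: x in {0,3}, choose 0; 0->0 ok
  pos 5: x in {0,3}, choose 0; 0->0 ok
  pos 6: x in {0,3}, choose 3; 0->3 ok
  pos 7: x in {0,3}, choose 3; 3->3 ok
  pos 8: y in {2}, choose 2; 3->2 ok
  pos 9: y in {2}, choose 2; 2->2 ok
  pos 10: x in {0,3}, choose 0; 2->0 ok
  pos 11: y in {2}, choose 2; 0->2 ok
  pos 12: y in {2}, choose 2; 2->2 ok
  pos 13: x in {0,3}, choose 0; 2->0 ok
  pos 14: x in {0,3}, choose 3; 0->3 ok
  pos 15: y in {2}, choose 2; 3->2 ok
  pos 16: x in {0,3}, choose 0; 2->0 ok
  pos 17: x in {0,3}, choose 3; 0->3 ok
  pos 18: y in {2}, choose 2; 3->2 ok
  pos 19: y in {2}, choose 2; 2->2 ok
  pos 20: x in {0,3}, choose 0; 2->0 ok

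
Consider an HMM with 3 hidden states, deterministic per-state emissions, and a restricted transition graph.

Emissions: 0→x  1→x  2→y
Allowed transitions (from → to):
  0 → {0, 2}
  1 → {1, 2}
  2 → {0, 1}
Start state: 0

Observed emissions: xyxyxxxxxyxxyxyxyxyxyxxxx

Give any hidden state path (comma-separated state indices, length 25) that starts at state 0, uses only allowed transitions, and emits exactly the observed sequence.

0,2,0,2,0,0,0,0,0,2,1,1,2,1,2,0,2,1,2,1,2,1,1,1,1

  [0] x  {0,1}  => 0  start
  [1] y  {2}  => 2  0->2 ok
  [2] x  {0,1}  => 0  2->0 ok
  [3] y  {2}  => 2  0->2 ok
  [4] x  {0,1}  => 0  2->0 ok
  [5] x  {0,1}  => 0  0->0 ok
  [6] x  {0,1}  => 0  0->0 ok
  [7] x  {0,1}  => 0  0->0 ok
  [8] x  {0,1}  => 0  0->0 ok
  [9] y  {2}  => 2  0->2 ok
  [10] x  {0,1}  => 1  2->1 ok
  [11] x  {0,1}  => 1  1->1 ok
  [12] y  {2}  => 2  1->2 ok
  [13] x  {0,1}  => 1  2->1 ok
  [14] y  {2}  => 2  1->2 ok
  [15] x  {0,1}  => 0  2->0 ok
  [16] y  {2}  => 2  0->2 ok
  [17] x  {0,1}  => 1  2->1 ok
  [18] y  {2}  => 2  1->2 ok
  [19] x  {0,1}  => 1  2->1 ok
  [20] y  {2}  => 2  1->2 ok
  [21] x  {0,1}  => 1  2->1 ok
  [22] x  {0,1}  => 1  1->1 ok
  [23] x  {0,1}  => 1  1->1 ok
  [24] x  {0,1}  => 1  1->1 ok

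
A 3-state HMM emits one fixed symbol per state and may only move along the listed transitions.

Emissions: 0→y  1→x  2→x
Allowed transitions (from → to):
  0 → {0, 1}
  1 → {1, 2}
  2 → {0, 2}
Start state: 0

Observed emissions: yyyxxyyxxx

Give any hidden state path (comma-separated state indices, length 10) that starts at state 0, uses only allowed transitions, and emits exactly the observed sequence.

  0: obs=y cand={0} pick 0 [start]
  1: obs=y cand={0} pick 0 [0->0 ok]
  2: obs=y cand={0} pick 0 [0->0 ok]
  3: obs=x cand={1,2} pick 1 [0->1 ok]
  4: obs=x cand={1,2} pick 2 [1->2 ok]
  5: obs=y cand={0} pick 0 [2->0 ok]
  6: obs=y cand={0} pick 0 [0->0 ok]
  7: obs=x cand={1,2} pick 1 [0->1 ok]
  8: obs=x cand={1,2} pick 1 [1->1 ok]
  9: obs=x cand={1,2} pick 2 [1->2 ok]

0,0,0,1,2,0,0,1,1,2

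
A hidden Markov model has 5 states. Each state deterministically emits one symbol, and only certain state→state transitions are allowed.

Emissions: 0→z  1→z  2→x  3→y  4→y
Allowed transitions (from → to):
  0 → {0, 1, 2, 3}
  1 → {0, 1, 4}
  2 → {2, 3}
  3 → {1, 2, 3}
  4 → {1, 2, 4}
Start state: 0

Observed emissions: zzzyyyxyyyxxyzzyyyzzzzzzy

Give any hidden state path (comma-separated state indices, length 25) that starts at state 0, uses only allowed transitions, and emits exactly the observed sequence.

0,0,1,4,4,4,2,3,3,3,2,2,3,1,0,3,3,3,1,0,0,1,0,0,3

  0: obs=z cand={0,1} pick 0 [start]
  1: obs=z cand={0,1} pick 0 [0->0 ok]
  2: obs=z cand={0,1} pick 1 [0->1 ok]
  3: obs=y cand={3,4} pick 4 [1->4 ok]
  4: obs=y cand={3,4} pick 4 [4->4 ok]
  5: obs=y cand={3,4} pick 4 [4->4 ok]
  6: obs=x cand={2} pick 2 [4->2 ok]
  7: obs=y cand={3,4} pick 3 [2->3 ok]
  8: obs=y cand={3,4} pick 3 [3->3 ok]
  9: obs=y cand={3,4} pick 3 [3->3 ok]
  10: obs=x cand={2} pick 2 [3->2 ok]
  11: obs=x cand={2} pick 2 [2->2 ok]
  12: obs=y cand={3,4} pick 3 [2->3 ok]
  13: obs=z cand={0,1} pick 1 [3->1 ok]
  14: obs=z cand={0,1} pick 0 [1->0 ok]
  15: obs=y cand={3,4} pick 3 [0->3 ok]
  16: obs=y cand={3,4} pick 3 [3->3 ok]
  17: obs=y cand={3,4} pick 3 [3->3 ok]
  18: obs=z cand={0,1} pick 1 [3->1 ok]
  19: obs=z cand={0,1} pick 0 [1->0 ok]
  20: obs=z cand={0,1} pick 0 [0->0 ok]
  21: obs=z cand={0,1} pick 1 [0->1 ok]
  22: obs=z cand={0,1} pick 0 [1->0 ok]
  23: obs=z cand={0,1} pick 0 [0->0 ok]
  24: obs=y cand={3,4} pick 3 [0->3 ok]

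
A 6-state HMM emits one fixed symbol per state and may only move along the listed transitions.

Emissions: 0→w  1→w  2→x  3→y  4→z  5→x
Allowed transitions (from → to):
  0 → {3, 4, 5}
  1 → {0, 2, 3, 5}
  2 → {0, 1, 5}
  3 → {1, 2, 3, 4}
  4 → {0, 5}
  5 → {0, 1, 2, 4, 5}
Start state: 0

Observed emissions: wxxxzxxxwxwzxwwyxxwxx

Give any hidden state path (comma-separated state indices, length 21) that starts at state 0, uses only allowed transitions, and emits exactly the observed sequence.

  0: obs=w cand={0,1} pick 0 [start]
  1: obs=x cand={2,5} pick 5 [0->5 ok]
  2: obs=x cand={2,5} pick 5 [5->5 ok]
  3: obs=x cand={2,5} pick 5 [5->5 ok]
  4: obs=z cand={4} pick 4 [5->4 ok]
  5: obs=x cand={2,5} pick 5 [4->5 ok]
  6: obs=x cand={2,5} pick 5 [5->5 ok]
  7: obs=x cand={2,5} pick 5 [5->5 ok]
  8: obs=w cand={0,1} pick 1 [5->1 ok]
  9: obs=x cand={2,5} pick 2 [1->2 ok]
  10: obs=w cand={0,1} pick 0 [2->0 ok]
  11: obs=z cand={4} pick 4 [0->4 ok]
  12: obs=x cand={2,5} pick 5 [4->5 ok]
  13: obs=w cand={0,1} pick 1 [5->1 ok]
  14: obs=w cand={0,1} pick 0 [1->0 ok]
  15: obs=y cand={3} pick 3 [0->3 ok]
  16: obs=x cand={2,5} pick 2 [3->2 ok]
  17: obs=x cand={2,5} pick 5 [2->5 ok]
  18: obs=w cand={0,1} pick 1 [5->1 ok]
  19: obs=x cand={2,5} pick 5 [1->5 ok]
  20: obs=x cand={2,5} pick 5 [5->5 ok]

0,5,5,5,4,5,5,5,1,2,0,4,5,1,0,3,2,5,1,5,5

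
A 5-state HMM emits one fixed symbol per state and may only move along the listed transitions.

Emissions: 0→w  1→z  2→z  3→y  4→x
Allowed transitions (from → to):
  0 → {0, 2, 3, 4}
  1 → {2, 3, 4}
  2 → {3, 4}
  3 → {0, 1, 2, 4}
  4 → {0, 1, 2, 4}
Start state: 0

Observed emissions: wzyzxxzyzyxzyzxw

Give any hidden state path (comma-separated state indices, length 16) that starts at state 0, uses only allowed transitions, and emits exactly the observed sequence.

0,2,3,1,4,4,1,3,2,3,4,2,3,2,4,0

  [0] w  {0}  => 0  start
  [1] z  {1,2}  => 2  0->2 ok
  [2] y  {3}  => 3  2->3 ok
  [3] z  {1,2}  => 1  3->1 ok
  [4] x  {4}  => 4  1->4 ok
  [5] x  {4}  => 4  4->4 ok
  [6] z  {1,2}  => 1  4->1 ok
  [7] y  {3}  => 3  1->3 ok
  [8] z  {1,2}  => 2  3->2 ok
  [9] y  {3}  => 3  2->3 ok
  [10] x  {4}  => 4  3->4 ok
  [11] z  {1,2}  => 2  4->2 ok
  [12] y  {3}  => 3  2->3 ok
  [13] z  {1,2}  => 2  3->2 ok
  [14] x  {4}  => 4  2->4 ok
  [15] w  {0}  => 0  4->0 ok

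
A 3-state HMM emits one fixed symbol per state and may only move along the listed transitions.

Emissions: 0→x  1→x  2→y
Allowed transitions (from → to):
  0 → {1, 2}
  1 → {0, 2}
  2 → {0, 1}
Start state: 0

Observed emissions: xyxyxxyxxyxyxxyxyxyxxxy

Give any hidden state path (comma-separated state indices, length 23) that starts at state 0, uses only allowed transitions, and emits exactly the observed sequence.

  t0 'x' -> {0,1}, take 0 (start)
  t1 'y' -> {2}, take 2 (0->2 ok)
  t2 'x' -> {0,1}, take 0 (2->0 ok)
  t3 'y' -> {2}, take 2 (0->2 ok)
  t4 'x' -> {0,1}, take 1 (2->1 ok)
  t5 'x' -> {0,1}, take 0 (1->0 ok)
  t6 'y' -> {2}, take 2 (0->2 ok)
  t7 'x' -> {0,1}, take 1 (2->1 ok)
  t8 'x' -> {0,1}, take 0 (1->0 ok)
  t9 'y' -> {2}, take 2 (0->2 ok)
  t10 'x' -> {0,1}, take 0 (2->0 ok)
  t11 'y' -> {2}, take 2 (0->2 ok)
  t12 'x' -> {0,1}, take 0 (2->0 ok)
  t13 'x' -> {0,1}, take 1 (0->1 ok)
  t14 'y' -> {2}, take 2 (1->2 ok)
  t15 'x' -> {0,1}, take 0 (2->0 ok)
  t16 'y' -> {2}, take 2 (0->2 ok)
  t17 'x' -> {0,1}, take 1 (2->1 ok)
  t18 'y' -> {2}, take 2 (1->2 ok)
  t19 'x' -> {0,1}, take 1 (2->1 ok)
  t20 'x' -> {0,1}, take 0 (1->0 ok)
  t21 'x' -> {0,1}, take 1 (0->1 ok)
  t22 'y' -> {2}, take 2 (1->2 ok)

0,2,0,2,1,0,2,1,0,2,0,2,0,1,2,0,2,1,2,1,0,1,2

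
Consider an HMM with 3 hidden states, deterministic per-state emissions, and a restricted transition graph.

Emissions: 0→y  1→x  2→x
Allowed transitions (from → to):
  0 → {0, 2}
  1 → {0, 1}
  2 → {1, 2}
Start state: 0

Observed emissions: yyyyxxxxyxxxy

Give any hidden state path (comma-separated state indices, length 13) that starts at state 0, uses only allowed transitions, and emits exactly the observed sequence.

  [0] y  {0}  => 0  start
  [1] y  {0}  => 0  0->0 ok
  [2] y  {0}  => 0  0->0 ok
  [3] y  {0}  => 0  0->0 ok
  [4] x  {1,2}  => 2  0->2 ok
  [5] x  {1,2}  => 2  2->2 ok
  [6] x  {1,2}  => 2  2->2 ok
  [7] x  {1,2}  => 1  2->1 ok
  [8] y  {0}  => 0  1->0 ok
  [9] x  {1,2}  => 2  0->2 ok
  [10] x  {1,2}  => 1  2->1 ok
  [11] x  {1,2}  => 1  1->1 ok
  [12] y  {0}  => 0  1->0 ok

0,0,0,0,2,2,2,1,0,2,1,1,0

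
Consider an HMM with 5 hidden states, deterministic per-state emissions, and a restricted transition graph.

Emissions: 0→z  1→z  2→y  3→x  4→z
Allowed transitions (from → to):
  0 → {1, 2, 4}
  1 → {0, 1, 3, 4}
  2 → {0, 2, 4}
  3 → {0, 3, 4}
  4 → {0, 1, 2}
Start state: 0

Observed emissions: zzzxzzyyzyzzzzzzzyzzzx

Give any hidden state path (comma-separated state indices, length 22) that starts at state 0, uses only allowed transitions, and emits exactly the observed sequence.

0,4,1,3,4,0,2,2,4,2,0,1,4,0,1,0,4,2,4,1,1,3

  0: obs=z cand={0,1,4} pick 0 [start]
  1: obs=z cand={0,1,4} pick 4 [0->4 ok]
  2: obs=z cand={0,1,4} pick 1 [4->1 ok]
  3: obs=x cand={3} pick 3 [1->3 ok]
  4: obs=z cand={0,1,4} pick 4 [3->4 ok]
  5: obs=z cand={0,1,4} pick 0 [4->0 ok]
  6: obs=y cand={2} pick 2 [0->2 ok]
  7: obs=y cand={2} pick 2 [2->2 ok]
  8: obs=z cand={0,1,4} pick 4 [2->4 ok]
  9: obs=y cand={2} pick 2 [4->2 ok]
  10: obs=z cand={0,1,4} pick 0 [2->0 ok]
  11: obs=z cand={0,1,4} pick 1 [0->1 ok]
  12: obs=z cand={0,1,4} pick 4 [1->4 ok]
  13: obs=z cand={0,1,4} pick 0 [4->0 ok]
  14: obs=z cand={0,1,4} pick 1 [0->1 ok]
  15: obs=z cand={0,1,4} pick 0 [1->0 ok]
  16: obs=z cand={0,1,4} pick 4 [0->4 ok]
  17: obs=y cand={2} pick 2 [4->2 ok]
  18: obs=z cand={0,1,4} pick 4 [2->4 ok]
  19: obs=z cand={0,1,4} pick 1 [4->1 ok]
  20: obs=z cand={0,1,4} pick 1 [1->1 ok]
  21: obs=x cand={3} pick 3 [1->3 ok]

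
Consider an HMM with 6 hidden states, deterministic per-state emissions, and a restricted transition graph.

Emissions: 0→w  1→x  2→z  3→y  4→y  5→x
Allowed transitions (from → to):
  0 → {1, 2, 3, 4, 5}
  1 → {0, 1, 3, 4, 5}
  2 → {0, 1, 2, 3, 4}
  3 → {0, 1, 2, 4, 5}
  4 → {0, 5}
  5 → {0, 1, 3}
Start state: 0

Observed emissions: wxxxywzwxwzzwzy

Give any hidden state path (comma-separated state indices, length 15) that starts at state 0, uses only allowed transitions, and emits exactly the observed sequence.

0,1,1,1,4,0,2,0,1,0,2,2,0,2,3

  0: obs=w cand={0} pick 0 [start]
  1: obs=x cand={1,5} pick 1 [0->1 ok]
  2: obs=x cand={1,5} pick 1 [1->1 ok]
  3: obs=x cand={1,5} pick 1 [1->1 ok]
  4: obs=y cand={3,4} pick 4 [1->4 ok]
  5: obs=w cand={0} pick 0 [4->0 ok]
  6: obs=z cand={2} pick 2 [0->2 ok]
  7: obs=w cand={0} pick 0 [2->0 ok]
  8: obs=x cand={1,5} pick 1 [0->1 ok]
  9: obs=w cand={0} pick 0 [1->0 ok]
  10: obs=z cand={2} pick 2 [0->2 ok]
  11: obs=z cand={2} pick 2 [2->2 ok]
  12: obs=w cand={0} pick 0 [2->0 ok]
  13: obs=z cand={2} pick 2 [0->2 ok]
  14: obs=y cand={3,4} pick 3 [2->3 ok]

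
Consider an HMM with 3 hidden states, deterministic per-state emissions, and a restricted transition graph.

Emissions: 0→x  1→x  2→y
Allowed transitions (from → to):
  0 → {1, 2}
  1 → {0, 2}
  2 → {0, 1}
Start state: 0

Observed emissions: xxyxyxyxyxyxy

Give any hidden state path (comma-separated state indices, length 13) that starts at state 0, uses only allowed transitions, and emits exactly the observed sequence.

0,1,2,1,2,1,2,1,2,0,2,1,2

  pos 0: x in {0,1}, choose 0; start
  pos 1: x in {0,1}, choose 1; 0->1 ok
  pos 2: y in {2}, choose 2; 1->2 ok
  pos 3: x in {0,1}, choose 1; 2->1 ok
  pos 4: y in {2}, choose 2; 1->2 ok
  pos 5: x in {0,1}, choose 1; 2->1 ok
  pos 6: y in {2}, choose 2; 1->2 ok
  pos 7: x in {0,1}, choose 1; 2->1 ok
  pos 8: y in {2}, choose 2; 1->2 ok
  pos 9: x in {0,1}, choose 0; 2->0 ok
  pos 10: y in {2}, choose 2; 0->2 ok
  pos 11: x in {0,1}, choose 1; 2->1 ok
  pos 12: y in {2}, choose 2; 1->2 ok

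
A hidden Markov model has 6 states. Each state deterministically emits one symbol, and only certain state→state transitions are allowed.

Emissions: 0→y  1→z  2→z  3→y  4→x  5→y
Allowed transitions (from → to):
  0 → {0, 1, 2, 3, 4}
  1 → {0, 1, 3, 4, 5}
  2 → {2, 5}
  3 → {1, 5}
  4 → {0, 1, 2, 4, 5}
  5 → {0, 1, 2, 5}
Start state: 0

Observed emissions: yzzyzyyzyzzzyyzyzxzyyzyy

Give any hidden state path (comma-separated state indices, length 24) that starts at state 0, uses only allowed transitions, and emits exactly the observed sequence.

  pos 0: y in {0,3,5}, choose 0; start
  pos 1: z in {1,2}, choose 2; 0->2 ok
  pos 2: z in {1,2}, choose 2; 2->2 ok
  pos 3: y in {0,3,5}, choose 5; 2->5 ok
  pos 4: z in {1,2}, choose 1; 5->1 ok
  pos 5: y in {0,3,5}, choose 3; 1->3 ok
  pos 6: y in {0,3,5}, choose 5; 3->5 ok
  pos 7: z in {1,2}, choose 2; 5->2 ok
  pos 8: y in {0,3,5}, choose 5; 2->5 ok
  pos 9: z in {1,2}, choose 1; 5->1 ok
  pos 10: z in {1,2}, choose 1; 1->1 ok
  pos 11: z in {1,2}, choose 1; 1->1 ok
  pos 12: y in {0,3,5}, choose 5; 1->5 ok
  pos 13: y in {0,3,5}, choose 5; 5->5 ok
  pos 14: z in {1,2}, choose 1; 5->1 ok
  pos 15: y in {0,3,5}, choose 5; 1->5 ok
  pos 16: z in {1,2}, choose 1; 5->1 ok
  pos 17: x in {4}, choose 4; 1->4 ok
  pos 18: z in {1,2}, choose 1; 4->1 ok
  pos 19: y in {0,3,5}, choose 3; 1->3 ok
  pos 20: y in {0,3,5}, choose 5; 3->5 ok
  pos 21: z in {1,2}, choose 2; 5->2 ok
  pos 22: y in {0,3,5}, choose 5; 2->5 ok
  pos 23: y in {0,3,5}, choose 5; 5->5 ok

0,2,2,5,1,3,5,2,5,1,1,1,5,5,1,5,1,4,1,3,5,2,5,5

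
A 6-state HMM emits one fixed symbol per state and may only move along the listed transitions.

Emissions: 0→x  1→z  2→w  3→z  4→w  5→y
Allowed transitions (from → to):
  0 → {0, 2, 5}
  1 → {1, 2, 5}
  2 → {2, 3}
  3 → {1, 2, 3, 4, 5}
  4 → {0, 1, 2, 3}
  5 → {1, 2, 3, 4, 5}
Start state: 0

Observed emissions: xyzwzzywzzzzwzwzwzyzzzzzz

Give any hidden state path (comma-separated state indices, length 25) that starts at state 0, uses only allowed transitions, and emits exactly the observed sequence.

  [0] x  {0}  => 0  start
  [1] y  {5}  => 5  0->5 ok
  [2] z  {1,3}  => 1  5->1 ok
  [3] w  {2,4}  => 2  1->2 ok
  [4] z  {1,3}  => 3  2->3 ok
  [5] z  {1,3}  => 3  3->3 ok
  [6] y  {5}  => 5  3->5 ok
  [7] w  {2,4}  => 2  5->2 ok
  [8] z  {1,3}  => 3  2->3 ok
  [9] z  {1,3}  => 1  3->1 ok
  [10] z  {1,3}  => 1  1->1 ok
  [11] z  {1,3}  => 1  1->1 ok
  [12] w  {2,4}  => 2  1->2 ok
  [13] z  {1,3}  => 3  2->3 ok
  [14] w  {2,4}  => 2  3->2 ok
  [15] z  {1,3}  => 3  2->3 ok
  [16] w  {2,4}  => 4  3->4 ok
  [17] z  {1,3}  => 1  4->1 ok
  [18] y  {5}  => 5  1->5 ok
  [19] z  {1,3}  => 3  5->3 ok
  [20] z  {1,3}  => 1  3->1 ok
  [21] z  {1,3}  => 1  1->1 ok
  [22] z  {1,3}  => 1  1->1 ok
  [23] z  {1,3}  => 1  1->1 ok
  [24] z  {1,3}  => 1  1->1 ok

0,5,1,2,3,3,5,2,3,1,1,1,2,3,2,3,4,1,5,3,1,1,1,1,1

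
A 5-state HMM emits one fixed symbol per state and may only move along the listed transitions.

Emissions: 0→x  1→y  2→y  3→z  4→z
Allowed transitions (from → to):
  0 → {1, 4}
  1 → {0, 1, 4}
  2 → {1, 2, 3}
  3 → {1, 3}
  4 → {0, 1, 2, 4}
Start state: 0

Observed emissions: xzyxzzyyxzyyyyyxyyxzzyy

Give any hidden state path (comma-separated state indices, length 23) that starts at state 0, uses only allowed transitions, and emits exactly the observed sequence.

  [0] x  {0}  => 0  start
  [1] z  {3,4}  => 4  0->4 ok
  [2] y  {1,2}  => 1  4->1 ok
  [3] x  {0}  => 0  1->0 ok
  [4] z  {3,4}  => 4  0->4 ok
  [5] z  {3,4}  => 4  4->4 ok
  [6] y  {1,2}  => 2  4->2 ok
  [7] y  {1,2}  => 1  2->1 ok
  [8] x  {0}  => 0  1->0 ok
  [9] z  {3,4}  => 4  0->4 ok
  [10] y  {1,2}  => 2  4->2 ok
  [11] y  {1,2}  => 2  2->2 ok
  [12] y  {1,2}  => 2  2->2 ok
  [13] y  {1,2}  => 2  2->2 ok
  [14] y  {1,2}  => 1  2->1 ok
  [15] x  {0}  => 0  1->0 ok
  [16] y  {1,2}  => 1  0->1 ok
  [17] y  {1,2}  => 1  1->1 ok
  [18] x  {0}  => 0  1->0 ok
  [19] z  {3,4}  => 4  0->4 ok
  [20] z  {3,4}  => 4  4->4 ok
  [21] y  {1,2}  => 2  4->2 ok
  [22] y  {1,2}  => 1  2->1 ok

0,4,1,0,4,4,2,1,0,4,2,2,2,2,1,0,1,1,0,4,4,2,1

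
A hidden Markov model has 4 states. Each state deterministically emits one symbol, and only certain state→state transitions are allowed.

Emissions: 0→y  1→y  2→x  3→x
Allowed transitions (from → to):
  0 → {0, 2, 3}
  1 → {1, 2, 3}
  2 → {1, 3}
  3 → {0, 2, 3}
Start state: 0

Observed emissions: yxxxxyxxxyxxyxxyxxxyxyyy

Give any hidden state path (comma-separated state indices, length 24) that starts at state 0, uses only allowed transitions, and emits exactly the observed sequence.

  t0 'y' -> {0,1}, take 0 (start)
  t1 'x' -> {2,3}, take 3 (0->3 ok)
  t2 'x' -> {2,3}, take 3 (3->3 ok)
  t3 'x' -> {2,3}, take 2 (3->2 ok)
  t4 'x' -> {2,3}, take 3 (2->3 ok)
  t5 'y' -> {0,1}, take 0 (3->0 ok)
  t6 'x' -> {2,3}, take 3 (0->3 ok)
  t7 'x' -> {2,3}, take 3 (3->3 ok)
  t8 'x' -> {2,3}, take 2 (3->2 ok)
  t9 'y' -> {0,1}, take 1 (2->1 ok)
  t10 'x' -> {2,3}, take 2 (1->2 ok)
  t11 'x' -> {2,3}, take 3 (2->3 ok)
  t12 'y' -> {0,1}, take 0 (3->0 ok)
  t13 'x' -> {2,3}, take 3 (0->3 ok)
  t14 'x' -> {2,3}, take 3 (3->3 ok)
  t15 'y' -> {0,1}, take 0 (3->0 ok)
  t16 'x' -> {2,3}, take 3 (0->3 ok)
  t17 'x' -> {2,3}, take 2 (3->2 ok)
  t18 'x' -> {2,3}, take 3 (2->3 ok)
  t19 'y' -> {0,1}, take 0 (3->0 ok)
  t20 'x' -> {2,3}, take 2 (0->2 ok)
  t21 'y' -> {0,1}, take 1 (2->1 ok)
  t22 'y' -> {0,1}, take 1 (1->1 ok)
  t23 'y' -> {0,1}, take 1 (1->1 ok)

0,3,3,2,3,0,3,3,2,1,2,3,0,3,3,0,3,2,3,0,2,1,1,1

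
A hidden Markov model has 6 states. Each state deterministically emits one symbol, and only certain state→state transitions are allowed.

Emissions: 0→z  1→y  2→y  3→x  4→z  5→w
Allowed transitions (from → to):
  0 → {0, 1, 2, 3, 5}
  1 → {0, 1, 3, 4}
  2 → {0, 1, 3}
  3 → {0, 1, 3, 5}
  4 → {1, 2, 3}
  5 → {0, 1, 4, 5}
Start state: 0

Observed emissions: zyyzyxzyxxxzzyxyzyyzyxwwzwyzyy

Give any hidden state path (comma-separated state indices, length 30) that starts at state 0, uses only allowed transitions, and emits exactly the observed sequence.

  pos 0: z in {0,4}, choose 0; start
  pos 1: y in {1,2}, choose 2; 0->2 ok
  pos 2: y in {1,2}, choose 1; 2->1 ok
  pos 3: z in {0,4}, choose 4; 1->4 ok
  pos 4: y in {1,2}, choose 1; 4->1 ok
  pos 5: x in {3}, choose 3; 1->3 ok
  pos 6: z in {0,4}, choose 0; 3->0 ok
  pos 7: y in {1,2}, choose 1; 0->1 ok
  pos 8: x in {3}, choose 3; 1->3 ok
  pos 9: x in {3}, choose 3; 3->3 ok
  pos 10: x in {3}, choose 3; 3->3 ok
  pos 11: z in {0,4}, choose 0; 3->0 ok
  pos 12: z in {0,4}, choose 0; 0->0 ok
  pos 13: y in {1,2}, choose 2; 0->2 ok
  pos 14: x in {3}, choose 3; 2->3 ok
  pos 15: y in {1,2}, choose 1; 3->1 ok
  pos 16: z in {0,4}, choose 4; 1->4 ok
  pos 17: y in {1,2}, choose 2; 4->2 ok
  pos 18: y in {1,2}, choose 1; 2->1 ok
  pos 19: z in {0,4}, choose 0; 1->0 ok
  pos 20: y in {1,2}, choose 1; 0->1 ok
  pos 21: x in {3}, choose 3; 1->3 ok
  pos 22: w in {5}, choose 5; 3->5 ok
  pos 23: w in {5}, choose 5; 5->5 ok
  pos 24: z in {0,4}, choose 0; 5->0 ok
  pos 25: w in {5}, choose 5; 0->5 ok
  pos 26: y in {1,2}, choose 1; 5->1 ok
  pos 27: z in {0,4}, choose 0; 1->0 ok
  pos 28: y in {1,2}, choose 1; 0->1 ok
  pos 29: y in {1,2}, choose 1; 1->1 ok

0,2,1,4,1,3,0,1,3,3,3,0,0,2,3,1,4,2,1,0,1,3,5,5,0,5,1,0,1,1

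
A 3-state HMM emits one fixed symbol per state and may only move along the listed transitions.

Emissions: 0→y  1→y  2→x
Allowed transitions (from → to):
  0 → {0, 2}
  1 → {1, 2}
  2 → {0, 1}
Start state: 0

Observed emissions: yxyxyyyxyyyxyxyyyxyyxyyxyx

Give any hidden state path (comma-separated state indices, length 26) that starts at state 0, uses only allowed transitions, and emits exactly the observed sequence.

0,2,0,2,1,1,1,2,0,0,0,2,1,2,0,0,0,2,0,0,2,1,1,2,1,2

  [0] y  {0,1}  => 0  start
  [1] x  {2}  => 2  0->2 ok
  [2] y  {0,1}  => 0  2->0 ok
  [3] x  {2}  => 2  0->2 ok
  [4] y  {0,1}  => 1  2->1 ok
  [5] y  {0,1}  => 1  1->1 ok
  [6] y  {0,1}  => 1  1->1 ok
  [7] x  {2}  => 2  1->2 ok
  [8] y  {0,1}  => 0  2->0 ok
  [9] y  {0,1}  => 0  0->0 ok
  [10] y  {0,1}  => 0  0->0 ok
  [11] x  {2}  => 2  0->2 ok
  [12] y  {0,1}  => 1  2->1 ok
  [13] x  {2}  => 2  1->2 ok
  [14] y  {0,1}  => 0  2->0 ok
  [15] y  {0,1}  => 0  0->0 ok
  [16] y  {0,1}  => 0  0->0 ok
  [17] x  {2}  => 2  0->2 ok
  [18] y  {0,1}  => 0  2->0 ok
  [19] y  {0,1}  => 0  0->0 ok
  [20] x  {2}  => 2  0->2 ok
  [21] y  {0,1}  => 1  2->1 ok
  [22] y  {0,1}  => 1  1->1 ok
  [23] x  {2}  => 2  1->2 ok
  [24] y  {0,1}  => 1  2->1 ok
  [25] x  {2}  => 2  1->2 ok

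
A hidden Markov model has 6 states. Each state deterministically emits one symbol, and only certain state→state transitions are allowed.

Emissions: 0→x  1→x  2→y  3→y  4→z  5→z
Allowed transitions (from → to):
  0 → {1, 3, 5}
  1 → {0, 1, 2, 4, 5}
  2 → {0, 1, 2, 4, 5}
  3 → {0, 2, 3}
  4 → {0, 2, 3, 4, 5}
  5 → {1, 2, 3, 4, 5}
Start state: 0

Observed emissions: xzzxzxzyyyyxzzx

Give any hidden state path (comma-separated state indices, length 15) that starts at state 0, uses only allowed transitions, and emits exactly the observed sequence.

  t0 'x' -> {0,1}, take 0 (start)
  t1 'z' -> {4,5}, take 5 (0->5 ok)
  t2 'z' -> {4,5}, take 5 (5->5 ok)
  t3 'x' -> {0,1}, take 1 (5->1 ok)
  t4 'z' -> {4,5}, take 5 (1->5 ok)
  t5 'x' -> {0,1}, take 1 (5->1 ok)
  t6 'z' -> {4,5}, take 4 (1->4 ok)
  t7 'y' -> {2,3}, take 3 (4->3 ok)
  t8 'y' -> {2,3}, take 3 (3->3 ok)
  t9 'y' -> {2,3}, take 3 (3->3 ok)
  t10 'y' -> {2,3}, take 2 (3->2 ok)
  t11 'x' -> {0,1}, take 0 (2->0 ok)
  t12 'z' -> {4,5}, take 5 (0->5 ok)
  t13 'z' -> {4,5}, take 4 (5->4 ok)
  t14 'x' -> {0,1}, take 0 (4->0 ok)

0,5,5,1,5,1,4,3,3,3,2,0,5,4,0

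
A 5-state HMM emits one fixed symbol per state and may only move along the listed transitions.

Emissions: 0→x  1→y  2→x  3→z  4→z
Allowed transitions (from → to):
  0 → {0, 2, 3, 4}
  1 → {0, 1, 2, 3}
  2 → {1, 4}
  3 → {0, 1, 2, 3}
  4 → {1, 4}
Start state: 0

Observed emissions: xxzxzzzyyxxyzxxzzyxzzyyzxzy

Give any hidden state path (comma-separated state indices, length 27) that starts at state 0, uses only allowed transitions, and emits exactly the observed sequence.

  pos 0: x in {0,2}, choose 0; start
  pos 1: x in {0,2}, choose 0; 0->0 ok
  pos 2: z in {3,4}, choose 3; 0->3 ok
  pos 3: x in {0,2}, choose 2; 3->2 ok
  pos 4: z in {3,4}, choose 4; 2->4 ok
  pos 5: z in {3,4}, choose 4; 4->4 ok
  pos 6: z in {3,4}, choose 4; 4->4 ok
  pos 7: y in {1}, choose 1; 4->1 ok
  pos 8: y in {1}, choose 1; 1->1 ok
  pos 9: x in {0,2}, choose 0; 1->0 ok
  pos 10: x in {0,2}, choose 2; 0->2 ok
  pos 11: y in {1}, choose 1; 2->1 ok
  pos 12: z in {3,4}, choose 3; 1->3 ok
  pos 13: x in {0,2}, choose 0; 3->0 ok
  pos 14: x in {0,2}, choose 2; 0->2 ok
  pos 15: z in {3,4}, choose 4; 2->4 ok
  pos 16: z in {3,4}, choose 4; 4->4 ok
  pos 17: y in {1}, choose 1; 4->1 ok
  pos 18: x in {0,2}, choose 2; 1->2 ok
  pos 19: z in {3,4}, choose 4; 2->4 ok
  pos 20: z in {3,4}, choose 4; 4->4 ok
  pos 21: y in {1}, choose 1; 4->1 ok
  pos 22: y in {1}, choose 1; 1->1 ok
  pos 23: z in {3,4}, choose 3; 1->3 ok
  pos 24: x in {0,2}, choose 2; 3->2 ok
  pos 25: z in {3,4}, choose 4; 2->4 ok
  pos 26: y in {1}, choose 1; 4->1 ok

0,0,3,2,4,4,4,1,1,0,2,1,3,0,2,4,4,1,2,4,4,1,1,3,2,4,1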